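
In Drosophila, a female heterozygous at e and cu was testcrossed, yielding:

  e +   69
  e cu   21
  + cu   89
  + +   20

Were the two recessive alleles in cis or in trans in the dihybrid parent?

trans

The two most frequent classes are + cu (89) and e + (69); these are the parental (non-recombinant) types.
So the F1 carried + cu on one chromosome and e + on the other — the recessive alleles are on opposite chromosomes (trans / repulsion).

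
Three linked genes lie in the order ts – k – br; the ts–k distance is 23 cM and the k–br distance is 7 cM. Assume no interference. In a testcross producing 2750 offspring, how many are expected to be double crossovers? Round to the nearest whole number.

44

Map distances give recombination frequencies of 0.230 and 0.070 for the two intervals.
With no interference, expected double-crossover frequency = 0.230 × 0.070 = 0.01610.
Expected number = 0.01610 × 2750 = 44.28 ≈ 44.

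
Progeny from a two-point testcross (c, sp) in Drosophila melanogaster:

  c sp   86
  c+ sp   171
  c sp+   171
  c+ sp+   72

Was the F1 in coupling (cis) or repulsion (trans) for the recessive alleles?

trans

The two most frequent classes are c+ sp (171) and c sp+ (171); these are the parental (non-recombinant) types.
So the F1 carried c+ sp on one chromosome and c sp+ on the other — the recessive alleles are on opposite chromosomes (trans / repulsion).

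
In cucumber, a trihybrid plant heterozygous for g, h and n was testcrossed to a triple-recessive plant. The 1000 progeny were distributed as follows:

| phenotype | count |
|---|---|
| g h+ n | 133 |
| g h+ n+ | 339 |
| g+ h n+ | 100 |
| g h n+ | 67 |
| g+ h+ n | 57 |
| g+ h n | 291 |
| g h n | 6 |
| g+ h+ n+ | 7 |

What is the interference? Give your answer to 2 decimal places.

The two most frequent reciprocal classes, g+ h n and g h+ n+, are the parental types, so the F1 was g+ h n / g h+ n+.
The two rarest classes, g h n and g+ h+ n+, are the double crossovers. Comparing them with the parentals, only the g allele has switched, so g is the middle locus and the order is h – g – n.
h–g: (124 + 13)/1000 = 0.1370; g–n: (233 + 13)/1000 = 0.2460.
Expected DCO frequency = 0.1370 × 0.2460 ≈ 0.03370; observed = 13/1000 ≈ 0.01300.
Coefficient of coincidence = 0.01300/0.03370 ≈ 0.39; interference = 1 − 0.39 = 0.61.

0.61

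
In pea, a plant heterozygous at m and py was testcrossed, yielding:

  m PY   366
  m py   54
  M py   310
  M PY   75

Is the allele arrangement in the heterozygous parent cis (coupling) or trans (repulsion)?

trans

The two most frequent classes are M py (310) and m PY (366); these are the parental (non-recombinant) types.
So the F1 carried M py on one chromosome and m PY on the other — the recessive alleles are on opposite chromosomes (trans / repulsion).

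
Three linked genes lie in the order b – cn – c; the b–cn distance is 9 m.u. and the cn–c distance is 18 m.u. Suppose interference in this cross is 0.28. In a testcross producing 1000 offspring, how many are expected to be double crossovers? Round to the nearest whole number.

12

Map distances give recombination frequencies of 0.090 and 0.180 for the two intervals.
With interference 0.28 (so coincidence = 0.72), expected double-crossover frequency = 0.090 × 0.180 × 0.72 = 0.01166.
Expected number = 0.01166 × 1000 = 11.66 ≈ 12.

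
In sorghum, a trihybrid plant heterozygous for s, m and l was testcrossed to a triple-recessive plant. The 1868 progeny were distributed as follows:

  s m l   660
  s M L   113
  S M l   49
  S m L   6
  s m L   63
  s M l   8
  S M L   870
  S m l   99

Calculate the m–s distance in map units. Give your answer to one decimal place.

12.1 map units

The two most frequent reciprocal classes, s m l and S M L, are the parental types, so the F1 was s m l / S M L.
The two rarest classes, s M l and S m L, are the double crossovers. Comparing them with the parentals, only the m allele has switched, so m is the middle locus and the order is s – m – l.
Crossovers in the s–m interval produce the single-crossover classes S m l and s M L (99 + 113 = 212) plus the double crossovers (14).
RF(s–m) = (212 + 14) / 1868 = 226/1868 = 0.1210 → 12.1 map units.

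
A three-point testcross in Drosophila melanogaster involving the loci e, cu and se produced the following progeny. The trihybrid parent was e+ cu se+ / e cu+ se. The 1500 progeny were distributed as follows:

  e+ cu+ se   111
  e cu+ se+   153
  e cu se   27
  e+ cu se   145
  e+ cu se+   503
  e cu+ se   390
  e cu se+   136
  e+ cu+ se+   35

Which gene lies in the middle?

cu

The two rarest classes, e+ cu+ se+ and e cu se, are the double crossovers. Comparing them with the parentals, only the cu allele has switched, so cu is the middle locus and the order is se – cu – e.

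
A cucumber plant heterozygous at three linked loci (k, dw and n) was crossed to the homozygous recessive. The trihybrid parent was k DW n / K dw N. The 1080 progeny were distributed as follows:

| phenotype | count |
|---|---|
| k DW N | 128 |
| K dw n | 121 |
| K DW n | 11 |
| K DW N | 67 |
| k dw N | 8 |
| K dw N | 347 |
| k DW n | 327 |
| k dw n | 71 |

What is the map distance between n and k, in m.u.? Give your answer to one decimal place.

The two rarest classes, K DW n and k dw N, are the double crossovers. Comparing them with the parentals, only the k allele has switched, so k is the middle locus and the order is dw – k – n.
Crossovers in the k–n interval produce the single-crossover classes k DW N and K dw n (128 + 121 = 249) plus the double crossovers (19).
RF(k–n) = (249 + 19) / 1080 = 268/1080 = 0.2481 → 24.8 m.u.

24.8 m.u.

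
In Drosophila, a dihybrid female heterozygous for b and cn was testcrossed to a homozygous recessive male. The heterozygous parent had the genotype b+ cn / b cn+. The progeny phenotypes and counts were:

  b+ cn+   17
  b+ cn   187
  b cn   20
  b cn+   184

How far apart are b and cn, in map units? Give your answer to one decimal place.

9.1 map units

The recombinant classes are b+ cn+ and b cn: 17 + 20 = 37.
Recombination frequency = 37/408 = 0.0907 ≈ 9.1%, i.e. 9.1 map units.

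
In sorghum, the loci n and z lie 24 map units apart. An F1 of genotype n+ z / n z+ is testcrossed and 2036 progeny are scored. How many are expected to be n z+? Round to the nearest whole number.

A map distance of 24 map units corresponds to a recombination frequency of 0.240.
The F1 is n+ z / n z+, so n z+ is a parental gamete class with expected frequency (1 − r)/2 = 0.760/2 = 0.3800.
Expected number = 0.3800 × 2036 = 773.68 ≈ 774.

774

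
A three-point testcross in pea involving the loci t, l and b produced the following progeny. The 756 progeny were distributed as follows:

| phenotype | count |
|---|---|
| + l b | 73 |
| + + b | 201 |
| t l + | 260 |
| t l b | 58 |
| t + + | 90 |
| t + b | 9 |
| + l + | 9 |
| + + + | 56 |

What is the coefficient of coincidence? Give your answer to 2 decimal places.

0.57

The two most frequent reciprocal classes, t l + and + + b, are the parental types, so the F1 was t l + / + + b.
The two rarest classes, + l + and t + b, are the double crossovers. Comparing them with the parentals, only the t allele has switched, so t is the middle locus and the order is l – t – b.
l–t: (163 + 18)/756 = 0.2394; t–b: (114 + 18)/756 = 0.1746.
Expected DCO frequency = 0.2394 × 0.1746 ≈ 0.04180; observed = 18/756 ≈ 0.02381.
Coefficient of coincidence = 0.02381/0.04180 ≈ 0.57.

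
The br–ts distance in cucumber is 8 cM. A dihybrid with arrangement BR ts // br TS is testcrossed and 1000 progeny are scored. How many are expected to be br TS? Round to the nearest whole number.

A map distance of 8 cM corresponds to a recombination frequency of 0.080.
The F1 is BR ts / br TS, so br TS is a parental gamete class with expected frequency (1 − r)/2 = 0.920/2 = 0.4600.
Expected number = 0.4600 × 1000 = 460.00 ≈ 460.

460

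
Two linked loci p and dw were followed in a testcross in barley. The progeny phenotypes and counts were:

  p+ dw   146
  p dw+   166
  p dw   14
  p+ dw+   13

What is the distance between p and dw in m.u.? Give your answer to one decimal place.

The two most frequent classes, p+ dw (146) and p dw+ (166), are the parental types, so the F1 was p+ dw / p dw+.
The recombinant classes are p+ dw+ and p dw: 13 + 14 = 27.
Recombination frequency = 27/339 = 0.0796 ≈ 8.0%, i.e. 8.0 m.u.

8.0 m.u.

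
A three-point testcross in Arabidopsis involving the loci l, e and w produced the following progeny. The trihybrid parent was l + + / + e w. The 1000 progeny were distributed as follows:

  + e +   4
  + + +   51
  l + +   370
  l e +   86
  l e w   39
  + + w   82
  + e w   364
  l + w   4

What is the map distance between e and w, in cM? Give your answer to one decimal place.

The two rarest classes, l + w and + e +, are the double crossovers. Comparing them with the parentals, only the w allele has switched, so w is the middle locus and the order is l – w – e.
Crossovers in the w–e interval produce the single-crossover classes l e + and + + w (86 + 82 = 168) plus the double crossovers (8).
RF(w–e) = (168 + 8) / 1000 = 176/1000 = 0.1760 → 17.6 cM.

17.6 cM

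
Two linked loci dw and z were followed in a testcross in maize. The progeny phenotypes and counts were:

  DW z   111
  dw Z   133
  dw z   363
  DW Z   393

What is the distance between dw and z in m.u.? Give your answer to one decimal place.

24.4 m.u.

The two most frequent classes, DW Z (393) and dw z (363), are the parental types, so the F1 was DW Z / dw z.
The recombinant classes are DW z and dw Z: 111 + 133 = 244.
Recombination frequency = 244/1000 = 0.2440 ≈ 24.4%, i.e. 24.4 m.u.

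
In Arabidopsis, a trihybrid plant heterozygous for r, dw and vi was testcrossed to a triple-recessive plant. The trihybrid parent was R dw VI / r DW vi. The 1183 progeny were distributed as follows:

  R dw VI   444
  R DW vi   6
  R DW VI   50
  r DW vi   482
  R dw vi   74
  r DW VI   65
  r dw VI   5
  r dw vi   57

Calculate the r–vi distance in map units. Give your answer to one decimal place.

12.7 map units

The two rarest classes, r dw VI and R DW vi, are the double crossovers. Comparing them with the parentals, only the r allele has switched, so r is the middle locus and the order is dw – r – vi.
Crossovers in the r–vi interval produce the single-crossover classes R dw vi and r DW VI (74 + 65 = 139) plus the double crossovers (11).
RF(r–vi) = (139 + 11) / 1183 = 150/1183 = 0.1268 → 12.7 map units.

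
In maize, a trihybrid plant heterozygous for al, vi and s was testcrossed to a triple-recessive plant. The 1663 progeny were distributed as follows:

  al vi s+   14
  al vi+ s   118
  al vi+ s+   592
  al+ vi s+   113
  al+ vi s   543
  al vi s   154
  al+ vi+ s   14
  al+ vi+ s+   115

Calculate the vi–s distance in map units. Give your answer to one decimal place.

15.6 map units

The two most frequent reciprocal classes, al+ vi s and al vi+ s+, are the parental types, so the F1 was al+ vi s / al vi+ s+.
The two rarest classes, al+ vi+ s and al vi s+, are the double crossovers. Comparing them with the parentals, only the vi allele has switched, so vi is the middle locus and the order is al – vi – s.
Crossovers in the vi–s interval produce the single-crossover classes al+ vi s+ and al vi+ s (113 + 118 = 231) plus the double crossovers (28).
RF(vi–s) = (231 + 28) / 1663 = 259/1663 = 0.1557 → 15.6 map units.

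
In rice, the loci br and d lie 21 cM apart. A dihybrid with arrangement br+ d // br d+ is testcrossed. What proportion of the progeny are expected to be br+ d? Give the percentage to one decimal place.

39.5%

A map distance of 21 cM corresponds to a recombination frequency of 0.210.
The F1 is br+ d / br d+, so br+ d is a parental gamete class with expected frequency (1 − r)/2 = 0.790/2 = 0.3950.
That is 0.3950 = 39.5% of the progeny.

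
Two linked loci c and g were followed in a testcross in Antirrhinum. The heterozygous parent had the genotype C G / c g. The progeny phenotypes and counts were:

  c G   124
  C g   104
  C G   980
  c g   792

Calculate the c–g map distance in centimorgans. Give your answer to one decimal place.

The recombinant classes are C g and c G: 104 + 124 = 228.
Recombination frequency = 228/2000 = 0.1140 ≈ 11.4%, i.e. 11.4 centimorgans.

11.4 centimorgans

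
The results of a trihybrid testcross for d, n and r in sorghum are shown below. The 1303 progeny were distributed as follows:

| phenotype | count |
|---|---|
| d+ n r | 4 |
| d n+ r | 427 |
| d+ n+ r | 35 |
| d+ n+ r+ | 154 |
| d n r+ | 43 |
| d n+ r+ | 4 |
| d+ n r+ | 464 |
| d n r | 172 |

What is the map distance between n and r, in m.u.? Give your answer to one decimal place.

The two most frequent reciprocal classes, d n+ r and d+ n r+, are the parental types, so the F1 was d n+ r / d+ n r+.
The two rarest classes, d n+ r+ and d+ n r, are the double crossovers. Comparing them with the parentals, only the r allele has switched, so r is the middle locus and the order is d – r – n.
Crossovers in the r–n interval produce the single-crossover classes d n r and d+ n+ r+ (172 + 154 = 326) plus the double crossovers (8).
RF(r–n) = (326 + 8) / 1303 = 334/1303 = 0.2563 → 25.6 m.u.

25.6 m.u.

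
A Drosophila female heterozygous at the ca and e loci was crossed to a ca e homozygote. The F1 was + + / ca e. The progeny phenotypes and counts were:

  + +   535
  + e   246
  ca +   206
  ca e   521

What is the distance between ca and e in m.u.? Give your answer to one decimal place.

30.0 m.u.

The recombinant classes are + e and ca +: 246 + 206 = 452.
Recombination frequency = 452/1508 = 0.2997 ≈ 30.0%, i.e. 30.0 m.u.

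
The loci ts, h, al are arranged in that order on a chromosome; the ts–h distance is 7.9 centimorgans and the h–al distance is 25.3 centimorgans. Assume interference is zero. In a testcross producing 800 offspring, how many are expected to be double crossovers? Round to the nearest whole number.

16

Map distances give recombination frequencies of 0.079 and 0.253 for the two intervals.
With no interference, expected double-crossover frequency = 0.079 × 0.253 = 0.01999.
Expected number = 0.01999 × 800 = 15.99 ≈ 16.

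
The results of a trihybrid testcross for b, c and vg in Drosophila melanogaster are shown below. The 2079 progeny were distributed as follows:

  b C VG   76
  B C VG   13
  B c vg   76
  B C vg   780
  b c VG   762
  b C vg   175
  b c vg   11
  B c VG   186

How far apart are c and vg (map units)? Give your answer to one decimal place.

The two most frequent reciprocal classes, B C vg and b c VG, are the parental types, so the F1 was B C vg / b c VG.
The two rarest classes, B C VG and b c vg, are the double crossovers. Comparing them with the parentals, only the vg allele has switched, so vg is the middle locus and the order is c – vg – b.
Crossovers in the c–vg interval produce the single-crossover classes B c vg and b C VG (76 + 76 = 152) plus the double crossovers (24).
RF(c–vg) = (152 + 24) / 2079 = 176/2079 = 0.0847 → 8.5 map units.

8.5 map units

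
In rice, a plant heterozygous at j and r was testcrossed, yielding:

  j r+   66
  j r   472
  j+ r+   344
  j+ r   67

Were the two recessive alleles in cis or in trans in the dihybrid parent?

The two most frequent classes are j+ r+ (344) and j r (472); these are the parental (non-recombinant) types.
So the F1 carried j+ r+ on one chromosome and j r on the other — the recessive alleles are on the same chromosome (cis / coupling).

cis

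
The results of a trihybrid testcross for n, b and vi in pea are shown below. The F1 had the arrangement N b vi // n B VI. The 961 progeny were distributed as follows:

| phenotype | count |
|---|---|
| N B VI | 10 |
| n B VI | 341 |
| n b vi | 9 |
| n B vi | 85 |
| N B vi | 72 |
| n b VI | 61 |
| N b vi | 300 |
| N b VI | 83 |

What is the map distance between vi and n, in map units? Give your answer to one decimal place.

19.5 map units

The two rarest classes, n b vi and N B VI, are the double crossovers. Comparing them with the parentals, only the n allele has switched, so n is the middle locus and the order is b – n – vi.
Crossovers in the n–vi interval produce the single-crossover classes N b VI and n B vi (83 + 85 = 168) plus the double crossovers (19).
RF(n–vi) = (168 + 19) / 961 = 187/961 = 0.1946 → 19.5 map units.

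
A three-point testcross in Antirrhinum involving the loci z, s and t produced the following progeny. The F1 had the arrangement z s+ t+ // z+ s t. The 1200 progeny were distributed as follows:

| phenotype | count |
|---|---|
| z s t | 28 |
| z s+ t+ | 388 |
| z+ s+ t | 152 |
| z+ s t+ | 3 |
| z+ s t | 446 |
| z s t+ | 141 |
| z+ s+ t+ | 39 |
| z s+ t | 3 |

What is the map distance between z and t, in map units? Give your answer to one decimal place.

The two rarest classes, z s+ t and z+ s t+, are the double crossovers. Comparing them with the parentals, only the t allele has switched, so t is the middle locus and the order is s – t – z.
Crossovers in the t–z interval produce the single-crossover classes z+ s+ t+ and z s t (39 + 28 = 67) plus the double crossovers (6).
RF(t–z) = (67 + 6) / 1200 = 73/1200 = 0.0608 → 6.1 map units.

6.1 map units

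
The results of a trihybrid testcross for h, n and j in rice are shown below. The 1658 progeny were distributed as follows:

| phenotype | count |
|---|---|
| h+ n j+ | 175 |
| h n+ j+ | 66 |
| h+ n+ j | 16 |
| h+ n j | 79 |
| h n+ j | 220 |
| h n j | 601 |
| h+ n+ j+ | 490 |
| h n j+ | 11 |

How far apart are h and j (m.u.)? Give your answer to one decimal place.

10.4 m.u.

The two most frequent reciprocal classes, h+ n+ j+ and h n j, are the parental types, so the F1 was h+ n+ j+ / h n j.
The two rarest classes, h+ n+ j and h n j+, are the double crossovers. Comparing them with the parentals, only the j allele has switched, so j is the middle locus and the order is n – j – h.
Crossovers in the j–h interval produce the single-crossover classes h n+ j+ and h+ n j (66 + 79 = 145) plus the double crossovers (27).
RF(j–h) = (145 + 27) / 1658 = 172/1658 = 0.1037 → 10.4 m.u.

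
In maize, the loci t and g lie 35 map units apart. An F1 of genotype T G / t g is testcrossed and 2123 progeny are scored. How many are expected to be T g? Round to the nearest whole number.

A map distance of 35 map units corresponds to a recombination frequency of 0.350.
The F1 is T G / t g, so T g is a recombinant gamete class with expected frequency r/2 = 0.350/2 = 0.1750.
Expected number = 0.1750 × 2123 = 371.52 ≈ 372.

372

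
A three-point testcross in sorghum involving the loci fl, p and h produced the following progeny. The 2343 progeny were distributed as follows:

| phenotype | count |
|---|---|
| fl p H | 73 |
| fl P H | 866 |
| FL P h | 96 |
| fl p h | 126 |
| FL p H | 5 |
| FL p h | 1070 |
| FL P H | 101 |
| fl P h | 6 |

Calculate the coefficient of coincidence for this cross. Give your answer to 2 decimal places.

The two most frequent reciprocal classes, fl P H and FL p h, are the parental types, so the F1 was fl P H / FL p h.
The two rarest classes, fl P h and FL p H, are the double crossovers. Comparing them with the parentals, only the h allele has switched, so h is the middle locus and the order is p – h – fl.
p–h: (169 + 11)/2343 = 0.0768; h–fl: (227 + 11)/2343 = 0.1016.
Expected DCO frequency = 0.0768 × 0.1016 ≈ 0.00780; observed = 11/2343 ≈ 0.00469.
Coefficient of coincidence = 0.00469/0.00780 ≈ 0.60.

0.60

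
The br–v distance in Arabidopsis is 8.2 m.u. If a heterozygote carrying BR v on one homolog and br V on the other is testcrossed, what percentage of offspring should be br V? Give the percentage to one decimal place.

A map distance of 8.2 m.u. corresponds to a recombination frequency of 0.082.
The F1 is BR v / br V, so br V is a parental gamete class with expected frequency (1 − r)/2 = 0.918/2 = 0.4590.
That is 0.4590 = 45.9% of the progeny.

45.9%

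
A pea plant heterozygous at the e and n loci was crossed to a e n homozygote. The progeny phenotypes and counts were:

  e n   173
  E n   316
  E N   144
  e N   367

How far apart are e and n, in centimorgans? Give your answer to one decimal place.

The two most frequent classes, E n (316) and e N (367), are the parental types, so the F1 was E n / e N.
The recombinant classes are E N and e n: 144 + 173 = 317.
Recombination frequency = 317/1000 = 0.3170 ≈ 31.7%, i.e. 31.7 centimorgans.

31.7 centimorgans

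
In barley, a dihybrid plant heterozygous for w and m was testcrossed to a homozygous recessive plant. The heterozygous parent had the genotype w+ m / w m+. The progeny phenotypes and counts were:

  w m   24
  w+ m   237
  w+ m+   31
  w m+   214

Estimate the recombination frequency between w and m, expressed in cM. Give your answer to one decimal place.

The recombinant classes are w+ m+ and w m: 31 + 24 = 55.
Recombination frequency = 55/506 = 0.1087 ≈ 10.9%, i.e. 10.9 cM.

10.9 cM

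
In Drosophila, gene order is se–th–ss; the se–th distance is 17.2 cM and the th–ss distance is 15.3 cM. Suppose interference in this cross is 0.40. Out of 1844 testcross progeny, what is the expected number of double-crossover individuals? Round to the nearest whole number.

Map distances give recombination frequencies of 0.172 and 0.153 for the two intervals.
With interference 0.40 (so coincidence = 0.60), expected double-crossover frequency = 0.172 × 0.153 × 0.60 = 0.01579.
Expected number = 0.01579 × 1844 = 29.12 ≈ 29.

29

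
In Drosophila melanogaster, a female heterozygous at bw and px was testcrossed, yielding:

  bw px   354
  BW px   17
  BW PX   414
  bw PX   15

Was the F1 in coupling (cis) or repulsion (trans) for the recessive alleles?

cis

The two most frequent classes are BW PX (414) and bw px (354); these are the parental (non-recombinant) types.
So the F1 carried BW PX on one chromosome and bw px on the other — the recessive alleles are on the same chromosome (cis / coupling).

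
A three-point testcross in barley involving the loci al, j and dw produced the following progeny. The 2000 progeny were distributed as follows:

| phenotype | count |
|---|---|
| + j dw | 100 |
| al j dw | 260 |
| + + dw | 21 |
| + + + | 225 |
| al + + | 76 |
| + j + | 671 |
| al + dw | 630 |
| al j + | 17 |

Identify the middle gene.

al

The two most frequent reciprocal classes, + j + and al + dw, are the parental types, so the F1 was + j + / al + dw.
The two rarest classes, al j + and + + dw, are the double crossovers. Comparing them with the parentals, only the al allele has switched, so al is the middle locus and the order is dw – al – j.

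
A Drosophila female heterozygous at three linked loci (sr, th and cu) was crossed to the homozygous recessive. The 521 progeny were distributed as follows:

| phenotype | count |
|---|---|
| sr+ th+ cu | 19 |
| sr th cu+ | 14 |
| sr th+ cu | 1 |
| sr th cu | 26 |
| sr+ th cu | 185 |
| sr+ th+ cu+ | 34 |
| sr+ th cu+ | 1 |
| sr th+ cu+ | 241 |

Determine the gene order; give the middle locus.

The two most frequent reciprocal classes, sr+ th cu and sr th+ cu+, are the parental types, so the F1 was sr+ th cu / sr th+ cu+.
The two rarest classes, sr+ th cu+ and sr th+ cu, are the double crossovers. Comparing them with the parentals, only the cu allele has switched, so cu is the middle locus and the order is sr – cu – th.

cu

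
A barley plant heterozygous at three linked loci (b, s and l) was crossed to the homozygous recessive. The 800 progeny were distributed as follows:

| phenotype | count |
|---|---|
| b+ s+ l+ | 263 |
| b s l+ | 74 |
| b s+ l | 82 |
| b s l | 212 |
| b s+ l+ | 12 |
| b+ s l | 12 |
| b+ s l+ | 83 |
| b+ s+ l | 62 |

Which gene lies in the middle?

The two most frequent reciprocal classes, b+ s+ l+ and b s l, are the parental types, so the F1 was b+ s+ l+ / b s l.
The two rarest classes, b s+ l+ and b+ s l, are the double crossovers. Comparing them with the parentals, only the b allele has switched, so b is the middle locus and the order is s – b – l.

b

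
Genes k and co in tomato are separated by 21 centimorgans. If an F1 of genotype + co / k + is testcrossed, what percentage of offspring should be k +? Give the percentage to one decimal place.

A map distance of 21 centimorgans corresponds to a recombination frequency of 0.210.
The F1 is + co / k +, so k + is a parental gamete class with expected frequency (1 − r)/2 = 0.790/2 = 0.3950.
That is 0.3950 = 39.5% of the progeny.

39.5%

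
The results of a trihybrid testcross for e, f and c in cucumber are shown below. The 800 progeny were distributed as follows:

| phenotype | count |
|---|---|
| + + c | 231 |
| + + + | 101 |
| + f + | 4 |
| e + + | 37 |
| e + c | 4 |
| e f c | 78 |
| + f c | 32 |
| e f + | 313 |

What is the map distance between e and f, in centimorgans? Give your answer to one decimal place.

9.6 centimorgans

The two most frequent reciprocal classes, + + c and e f +, are the parental types, so the F1 was + + c / e f +.
The two rarest classes, e + c and + f +, are the double crossovers. Comparing them with the parentals, only the e allele has switched, so e is the middle locus and the order is f – e – c.
Crossovers in the f–e interval produce the single-crossover classes + f c and e + + (32 + 37 = 69) plus the double crossovers (8).
RF(f–e) = (69 + 8) / 800 = 77/800 = 0.0963 → 9.6 centimorgans.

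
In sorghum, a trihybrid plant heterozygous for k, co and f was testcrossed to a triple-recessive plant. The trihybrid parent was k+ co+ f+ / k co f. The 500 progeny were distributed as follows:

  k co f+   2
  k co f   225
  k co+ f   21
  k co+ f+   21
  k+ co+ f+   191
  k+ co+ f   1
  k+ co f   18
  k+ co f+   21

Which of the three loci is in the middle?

f

The two rarest classes, k+ co+ f and k co f+, are the double crossovers. Comparing them with the parentals, only the f allele has switched, so f is the middle locus and the order is co – f – k.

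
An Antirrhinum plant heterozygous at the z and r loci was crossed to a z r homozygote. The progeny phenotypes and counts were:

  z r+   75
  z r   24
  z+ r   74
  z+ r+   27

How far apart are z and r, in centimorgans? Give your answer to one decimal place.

The two most frequent classes, z+ r (74) and z r+ (75), are the parental types, so the F1 was z+ r / z r+.
The recombinant classes are z+ r+ and z r: 27 + 24 = 51.
Recombination frequency = 51/200 = 0.2550 ≈ 25.5%, i.e. 25.5 centimorgans.

25.5 centimorgans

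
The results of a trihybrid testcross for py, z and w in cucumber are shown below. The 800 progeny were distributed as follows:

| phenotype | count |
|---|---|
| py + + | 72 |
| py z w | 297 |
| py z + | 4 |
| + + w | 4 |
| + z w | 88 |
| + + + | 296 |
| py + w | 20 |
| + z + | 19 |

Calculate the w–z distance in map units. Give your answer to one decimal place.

The two most frequent reciprocal classes, + + + and py z w, are the parental types, so the F1 was + + + / py z w.
The two rarest classes, + + w and py z +, are the double crossovers. Comparing them with the parentals, only the w allele has switched, so w is the middle locus and the order is py – w – z.
Crossovers in the w–z interval produce the single-crossover classes + z + and py + w (19 + 20 = 39) plus the double crossovers (8).
RF(w–z) = (39 + 8) / 800 = 47/800 = 0.0587 → 5.9 map units.

5.9 map units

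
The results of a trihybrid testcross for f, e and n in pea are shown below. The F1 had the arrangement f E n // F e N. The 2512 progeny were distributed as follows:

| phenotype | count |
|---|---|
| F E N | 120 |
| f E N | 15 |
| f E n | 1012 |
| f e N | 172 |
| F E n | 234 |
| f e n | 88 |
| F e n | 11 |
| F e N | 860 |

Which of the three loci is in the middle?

n

The two rarest classes, f E N and F e n, are the double crossovers. Comparing them with the parentals, only the n allele has switched, so n is the middle locus and the order is f – n – e.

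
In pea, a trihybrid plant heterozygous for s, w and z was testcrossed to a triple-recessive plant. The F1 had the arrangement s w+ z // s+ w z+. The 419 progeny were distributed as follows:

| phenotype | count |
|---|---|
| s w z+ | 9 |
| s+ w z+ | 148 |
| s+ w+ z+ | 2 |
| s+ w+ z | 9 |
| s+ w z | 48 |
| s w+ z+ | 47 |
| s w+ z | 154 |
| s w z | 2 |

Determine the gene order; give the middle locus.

w

The two rarest classes, s w z and s+ w+ z+, are the double crossovers. Comparing them with the parentals, only the w allele has switched, so w is the middle locus and the order is s – w – z.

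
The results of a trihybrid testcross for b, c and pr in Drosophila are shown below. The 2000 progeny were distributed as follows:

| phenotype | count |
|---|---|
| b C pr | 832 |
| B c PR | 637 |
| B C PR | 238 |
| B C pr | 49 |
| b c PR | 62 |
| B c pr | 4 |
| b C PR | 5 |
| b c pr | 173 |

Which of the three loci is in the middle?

pr

The two most frequent reciprocal classes, b C pr and B c PR, are the parental types, so the F1 was b C pr / B c PR.
The two rarest classes, b C PR and B c pr, are the double crossovers. Comparing them with the parentals, only the pr allele has switched, so pr is the middle locus and the order is b – pr – c.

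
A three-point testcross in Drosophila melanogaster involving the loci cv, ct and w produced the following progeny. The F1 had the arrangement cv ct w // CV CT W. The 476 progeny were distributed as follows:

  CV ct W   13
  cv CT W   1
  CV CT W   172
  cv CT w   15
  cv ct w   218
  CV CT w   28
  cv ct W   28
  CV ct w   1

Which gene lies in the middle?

cv

The two rarest classes, CV ct w and cv CT W, are the double crossovers. Comparing them with the parentals, only the cv allele has switched, so cv is the middle locus and the order is ct – cv – w.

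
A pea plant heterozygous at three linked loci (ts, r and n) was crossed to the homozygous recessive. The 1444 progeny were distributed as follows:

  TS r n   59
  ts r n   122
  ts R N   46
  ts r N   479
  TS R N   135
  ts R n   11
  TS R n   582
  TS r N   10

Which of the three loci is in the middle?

ts

The two most frequent reciprocal classes, ts r N and TS R n, are the parental types, so the F1 was ts r N / TS R n.
The two rarest classes, TS r N and ts R n, are the double crossovers. Comparing them with the parentals, only the ts allele has switched, so ts is the middle locus and the order is n – ts – r.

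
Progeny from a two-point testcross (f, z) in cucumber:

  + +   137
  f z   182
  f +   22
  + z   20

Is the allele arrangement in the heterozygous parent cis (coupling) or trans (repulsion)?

cis

The two most frequent classes are + + (137) and f z (182); these are the parental (non-recombinant) types.
So the F1 carried + + on one chromosome and f z on the other — the recessive alleles are on the same chromosome (cis / coupling).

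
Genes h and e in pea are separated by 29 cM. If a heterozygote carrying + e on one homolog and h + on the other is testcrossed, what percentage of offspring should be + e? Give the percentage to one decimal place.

A map distance of 29 cM corresponds to a recombination frequency of 0.290.
The F1 is + e / h +, so + e is a parental gamete class with expected frequency (1 − r)/2 = 0.710/2 = 0.3550.
That is 0.3550 = 35.5% of the progeny.

35.5%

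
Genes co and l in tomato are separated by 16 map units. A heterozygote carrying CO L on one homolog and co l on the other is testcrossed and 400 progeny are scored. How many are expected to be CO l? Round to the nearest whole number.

32

A map distance of 16 map units corresponds to a recombination frequency of 0.160.
The F1 is CO L / co l, so CO l is a recombinant gamete class with expected frequency r/2 = 0.160/2 = 0.0800.
Expected number = 0.0800 × 400 = 32.00 ≈ 32.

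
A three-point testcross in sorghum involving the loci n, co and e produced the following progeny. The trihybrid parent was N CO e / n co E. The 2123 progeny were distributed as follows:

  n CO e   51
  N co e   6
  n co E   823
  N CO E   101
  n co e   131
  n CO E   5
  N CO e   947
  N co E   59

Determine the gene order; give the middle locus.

co

The two rarest classes, N co e and n CO E, are the double crossovers. Comparing them with the parentals, only the co allele has switched, so co is the middle locus and the order is e – co – n.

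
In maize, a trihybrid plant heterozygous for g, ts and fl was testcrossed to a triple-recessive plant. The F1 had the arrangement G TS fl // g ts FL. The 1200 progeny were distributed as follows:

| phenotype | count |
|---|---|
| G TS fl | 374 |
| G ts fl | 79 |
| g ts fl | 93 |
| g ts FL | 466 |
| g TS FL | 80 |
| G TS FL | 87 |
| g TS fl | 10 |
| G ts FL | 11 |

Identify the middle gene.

g

The two rarest classes, g TS fl and G ts FL, are the double crossovers. Comparing them with the parentals, only the g allele has switched, so g is the middle locus and the order is fl – g – ts.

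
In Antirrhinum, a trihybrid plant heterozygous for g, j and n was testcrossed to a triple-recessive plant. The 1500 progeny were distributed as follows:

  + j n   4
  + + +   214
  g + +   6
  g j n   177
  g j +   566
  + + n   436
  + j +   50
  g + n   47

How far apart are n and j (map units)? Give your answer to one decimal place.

26.7 map units

The two most frequent reciprocal classes, g j + and + + n, are the parental types, so the F1 was g j + / + + n.
The two rarest classes, g + + and + j n, are the double crossovers. Comparing them with the parentals, only the j allele has switched, so j is the middle locus and the order is g – j – n.
Crossovers in the j–n interval produce the single-crossover classes g j n and + + + (177 + 214 = 391) plus the double crossovers (10).
RF(j–n) = (391 + 10) / 1500 = 401/1500 = 0.2673 → 26.7 map units.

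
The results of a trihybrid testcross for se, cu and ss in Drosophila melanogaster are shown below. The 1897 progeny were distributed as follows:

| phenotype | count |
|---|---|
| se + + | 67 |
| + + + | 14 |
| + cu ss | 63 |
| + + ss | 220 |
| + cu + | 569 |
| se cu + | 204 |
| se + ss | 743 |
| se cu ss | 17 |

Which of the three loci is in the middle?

cu

The two most frequent reciprocal classes, + cu + and se + ss, are the parental types, so the F1 was + cu + / se + ss.
The two rarest classes, + + + and se cu ss, are the double crossovers. Comparing them with the parentals, only the cu allele has switched, so cu is the middle locus and the order is ss – cu – se.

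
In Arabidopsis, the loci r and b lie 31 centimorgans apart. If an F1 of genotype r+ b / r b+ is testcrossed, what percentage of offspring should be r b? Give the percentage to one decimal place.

A map distance of 31 centimorgans corresponds to a recombination frequency of 0.310.
The F1 is r+ b / r b+, so r b is a recombinant gamete class with expected frequency r/2 = 0.310/2 = 0.1550.
That is 0.1550 = 15.5% of the progeny.

15.5%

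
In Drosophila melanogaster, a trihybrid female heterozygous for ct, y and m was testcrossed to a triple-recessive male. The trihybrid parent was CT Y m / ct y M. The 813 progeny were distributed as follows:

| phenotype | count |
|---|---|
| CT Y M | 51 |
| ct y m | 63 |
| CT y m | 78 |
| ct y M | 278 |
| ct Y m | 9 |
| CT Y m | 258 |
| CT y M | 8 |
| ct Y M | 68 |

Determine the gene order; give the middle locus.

The two rarest classes, ct Y m and CT y M, are the double crossovers. Comparing them with the parentals, only the ct allele has switched, so ct is the middle locus and the order is m – ct – y.

ct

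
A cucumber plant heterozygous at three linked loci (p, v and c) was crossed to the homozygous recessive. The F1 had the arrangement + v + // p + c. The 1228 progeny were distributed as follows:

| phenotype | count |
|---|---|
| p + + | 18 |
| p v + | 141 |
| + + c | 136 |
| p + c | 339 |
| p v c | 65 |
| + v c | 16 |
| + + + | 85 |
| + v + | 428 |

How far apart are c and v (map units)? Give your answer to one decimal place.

The two rarest classes, + v c and p + +, are the double crossovers. Comparing them with the parentals, only the c allele has switched, so c is the middle locus and the order is p – c – v.
Crossovers in the c–v interval produce the single-crossover classes + + + and p v c (85 + 65 = 150) plus the double crossovers (34).
RF(c–v) = (150 + 34) / 1228 = 184/1228 = 0.1498 → 15.0 map units.

15.0 map units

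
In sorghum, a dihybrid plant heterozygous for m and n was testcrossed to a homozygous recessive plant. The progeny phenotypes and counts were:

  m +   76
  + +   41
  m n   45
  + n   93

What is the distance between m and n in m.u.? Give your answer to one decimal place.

The two most frequent classes, + n (93) and m + (76), are the parental types, so the F1 was + n / m +.
The recombinant classes are + + and m n: 41 + 45 = 86.
Recombination frequency = 86/255 = 0.3373 ≈ 33.7%, i.e. 33.7 m.u.

33.7 m.u.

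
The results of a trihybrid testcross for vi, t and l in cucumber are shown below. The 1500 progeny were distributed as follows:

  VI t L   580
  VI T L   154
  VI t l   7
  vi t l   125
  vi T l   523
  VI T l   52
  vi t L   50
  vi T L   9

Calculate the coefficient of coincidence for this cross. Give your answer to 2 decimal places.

0.69

The two most frequent reciprocal classes, vi T l and VI t L, are the parental types, so the F1 was vi T l / VI t L.
The two rarest classes, vi T L and VI t l, are the double crossovers. Comparing them with the parentals, only the l allele has switched, so l is the middle locus and the order is t – l – vi.
t–l: (279 + 16)/1500 = 0.1967; l–vi: (102 + 16)/1500 = 0.0787.
Expected DCO frequency = 0.1967 × 0.0787 ≈ 0.01548; observed = 16/1500 ≈ 0.01067.
Coefficient of coincidence = 0.01067/0.01548 ≈ 0.69.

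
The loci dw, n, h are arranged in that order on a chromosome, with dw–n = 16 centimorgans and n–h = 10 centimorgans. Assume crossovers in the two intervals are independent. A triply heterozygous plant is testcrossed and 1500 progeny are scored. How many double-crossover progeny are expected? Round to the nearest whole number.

24

Map distances give recombination frequencies of 0.160 and 0.100 for the two intervals.
With no interference, expected double-crossover frequency = 0.160 × 0.100 = 0.01600.
Expected number = 0.01600 × 1500 = 24.00 ≈ 24.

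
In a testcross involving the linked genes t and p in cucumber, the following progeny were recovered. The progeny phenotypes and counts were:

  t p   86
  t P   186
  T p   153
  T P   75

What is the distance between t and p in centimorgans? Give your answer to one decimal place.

32.2 centimorgans

The two most frequent classes, T p (153) and t P (186), are the parental types, so the F1 was T p / t P.
The recombinant classes are T P and t p: 75 + 86 = 161.
Recombination frequency = 161/500 = 0.3220 ≈ 32.2%, i.e. 32.2 centimorgans.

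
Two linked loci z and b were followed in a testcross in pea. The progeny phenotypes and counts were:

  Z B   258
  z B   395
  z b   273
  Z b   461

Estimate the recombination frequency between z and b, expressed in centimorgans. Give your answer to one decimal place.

The two most frequent classes, Z b (461) and z B (395), are the parental types, so the F1 was Z b / z B.
The recombinant classes are Z B and z b: 258 + 273 = 531.
Recombination frequency = 531/1387 = 0.3828 ≈ 38.3%, i.e. 38.3 centimorgans.

38.3 centimorgans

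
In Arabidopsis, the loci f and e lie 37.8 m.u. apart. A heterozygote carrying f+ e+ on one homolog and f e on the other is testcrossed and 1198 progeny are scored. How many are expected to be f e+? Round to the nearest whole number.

A map distance of 37.8 m.u. corresponds to a recombination frequency of 0.378.
The F1 is f+ e+ / f e, so f e+ is a recombinant gamete class with expected frequency r/2 = 0.378/2 = 0.1890.
Expected number = 0.1890 × 1198 = 226.42 ≈ 226.

226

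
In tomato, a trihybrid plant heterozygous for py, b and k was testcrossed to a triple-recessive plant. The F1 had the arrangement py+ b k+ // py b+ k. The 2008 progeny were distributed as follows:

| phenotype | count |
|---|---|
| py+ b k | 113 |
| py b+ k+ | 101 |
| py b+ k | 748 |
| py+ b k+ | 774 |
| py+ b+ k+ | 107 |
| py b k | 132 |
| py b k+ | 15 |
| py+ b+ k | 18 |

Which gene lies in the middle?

py

The two rarest classes, py b k+ and py+ b+ k, are the double crossovers. Comparing them with the parentals, only the py allele has switched, so py is the middle locus and the order is k – py – b.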